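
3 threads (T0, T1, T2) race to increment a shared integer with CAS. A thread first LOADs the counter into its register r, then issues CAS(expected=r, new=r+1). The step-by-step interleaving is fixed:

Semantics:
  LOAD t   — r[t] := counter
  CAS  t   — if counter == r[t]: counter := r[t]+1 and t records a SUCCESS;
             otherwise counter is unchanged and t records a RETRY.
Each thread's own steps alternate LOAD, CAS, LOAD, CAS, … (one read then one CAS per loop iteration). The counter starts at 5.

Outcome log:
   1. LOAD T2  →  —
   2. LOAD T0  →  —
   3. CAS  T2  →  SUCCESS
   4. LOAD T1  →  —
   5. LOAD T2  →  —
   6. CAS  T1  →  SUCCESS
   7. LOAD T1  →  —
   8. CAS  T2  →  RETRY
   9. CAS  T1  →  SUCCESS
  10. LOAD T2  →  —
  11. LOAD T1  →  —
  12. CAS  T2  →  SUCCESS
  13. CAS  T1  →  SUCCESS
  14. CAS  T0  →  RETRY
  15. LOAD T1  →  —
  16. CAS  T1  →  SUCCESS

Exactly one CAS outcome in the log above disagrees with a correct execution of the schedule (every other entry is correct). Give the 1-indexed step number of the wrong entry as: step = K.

step = 13

Correct run:
   1) LOAD T2:  M=5  r_T2=5
   2) LOAD T0:  M=5  r_T0=5
   3) CAS  T2:  M=6  r_T2=5 ✓
   4) LOAD T1:  M=6  r_T1=6
   5) LOAD T2:  M=6  r_T2=6
   6) CAS  T1:  M=7  r_T1=6 ✓
   7) LOAD T1:  M=7  r_T1=7
   8) CAS  T2:  M=7  r_T2=6 ✗
   9) CAS  T1:  M=8  r_T1=7 ✓
  10) LOAD T2:  M=8  r_T2=8
  11) LOAD T1:  M=8  r_T1=8
  12) CAS  T2:  M=9  r_T2=8 ✓
  13) CAS  T1:  M=9  r_T1=8 ✗
  14) CAS  T0:  M=9  r_T0=5 ✗
  15) LOAD T1:  M=9  r_T1=9
  16) CAS  T1:  M=10  r_T1=9 ✓
Flip is step 13.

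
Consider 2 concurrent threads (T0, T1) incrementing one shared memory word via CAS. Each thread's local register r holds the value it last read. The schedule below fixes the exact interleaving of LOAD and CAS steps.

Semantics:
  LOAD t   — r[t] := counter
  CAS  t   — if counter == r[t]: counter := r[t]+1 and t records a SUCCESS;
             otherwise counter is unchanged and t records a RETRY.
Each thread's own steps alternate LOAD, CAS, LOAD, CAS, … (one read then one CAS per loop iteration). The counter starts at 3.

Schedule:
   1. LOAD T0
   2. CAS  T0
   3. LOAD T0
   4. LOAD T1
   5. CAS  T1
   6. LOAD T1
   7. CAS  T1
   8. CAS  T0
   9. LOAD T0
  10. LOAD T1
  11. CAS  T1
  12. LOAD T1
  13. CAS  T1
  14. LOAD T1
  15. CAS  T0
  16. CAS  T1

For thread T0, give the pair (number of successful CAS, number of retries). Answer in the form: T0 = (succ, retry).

#1 T0 reads 3
#2 T0 CAS(3→4) writes; counter now 4
#3 T0 reads 4
#4 T1 reads 4
#5 T1 CAS(4→5) writes; counter now 5
#6 T1 reads 5
#7 T1 CAS(5→6) writes; counter now 6
#8 T0 CAS(4→5) fails; counter now 6
#9 T0 reads 6
#10 T1 reads 6
#11 T1 CAS(6→7) writes; counter now 7
#12 T1 reads 7
#13 T1 CAS(7→8) writes; counter now 8
#14 T1 reads 8
#15 T0 CAS(6→7) fails; counter now 8
#16 T1 CAS(8→9) writes; counter now 9

T0 = (1, 2)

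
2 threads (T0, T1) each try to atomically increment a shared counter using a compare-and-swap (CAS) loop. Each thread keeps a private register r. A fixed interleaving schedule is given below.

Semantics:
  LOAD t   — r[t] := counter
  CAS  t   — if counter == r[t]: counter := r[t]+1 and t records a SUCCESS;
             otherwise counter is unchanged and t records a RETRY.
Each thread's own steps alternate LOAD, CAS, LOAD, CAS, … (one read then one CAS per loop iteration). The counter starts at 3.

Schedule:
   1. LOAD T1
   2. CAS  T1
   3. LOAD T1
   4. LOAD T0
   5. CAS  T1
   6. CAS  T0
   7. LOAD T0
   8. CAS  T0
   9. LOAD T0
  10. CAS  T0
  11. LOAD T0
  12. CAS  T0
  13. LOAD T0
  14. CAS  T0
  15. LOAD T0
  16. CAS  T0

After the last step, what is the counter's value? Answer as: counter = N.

counter = 10

1. LOAD T1 → mem=3 r[T1]=3 [LOAD]
2. CAS T1 → mem=4 r[T1]=3 [OK]
3. LOAD T1 → mem=4 r[T1]=4 [LOAD]
4. LOAD T0 → mem=4 r[T0]=4 [LOAD]
5. CAS T1 → mem=5 r[T1]=4 [OK]
6. CAS T0 → mem=5 r[T0]=4 [RETRY]
7. LOAD T0 → mem=5 r[T0]=5 [LOAD]
8. CAS T0 → mem=6 r[T0]=5 [OK]
9. LOAD T0 → mem=6 r[T0]=6 [LOAD]
10. CAS T0 → mem=7 r[T0]=6 [OK]
11. LOAD T0 → mem=7 r[T0]=7 [LOAD]
12. CAS T0 → mem=8 r[T0]=7 [OK]
13. LOAD T0 → mem=8 r[T0]=8 [LOAD]
14. CAS T0 → mem=9 r[T0]=8 [OK]
15. LOAD T0 → mem=9 r[T0]=9 [LOAD]
16. CAS T0 → mem=10 r[T0]=9 [OK]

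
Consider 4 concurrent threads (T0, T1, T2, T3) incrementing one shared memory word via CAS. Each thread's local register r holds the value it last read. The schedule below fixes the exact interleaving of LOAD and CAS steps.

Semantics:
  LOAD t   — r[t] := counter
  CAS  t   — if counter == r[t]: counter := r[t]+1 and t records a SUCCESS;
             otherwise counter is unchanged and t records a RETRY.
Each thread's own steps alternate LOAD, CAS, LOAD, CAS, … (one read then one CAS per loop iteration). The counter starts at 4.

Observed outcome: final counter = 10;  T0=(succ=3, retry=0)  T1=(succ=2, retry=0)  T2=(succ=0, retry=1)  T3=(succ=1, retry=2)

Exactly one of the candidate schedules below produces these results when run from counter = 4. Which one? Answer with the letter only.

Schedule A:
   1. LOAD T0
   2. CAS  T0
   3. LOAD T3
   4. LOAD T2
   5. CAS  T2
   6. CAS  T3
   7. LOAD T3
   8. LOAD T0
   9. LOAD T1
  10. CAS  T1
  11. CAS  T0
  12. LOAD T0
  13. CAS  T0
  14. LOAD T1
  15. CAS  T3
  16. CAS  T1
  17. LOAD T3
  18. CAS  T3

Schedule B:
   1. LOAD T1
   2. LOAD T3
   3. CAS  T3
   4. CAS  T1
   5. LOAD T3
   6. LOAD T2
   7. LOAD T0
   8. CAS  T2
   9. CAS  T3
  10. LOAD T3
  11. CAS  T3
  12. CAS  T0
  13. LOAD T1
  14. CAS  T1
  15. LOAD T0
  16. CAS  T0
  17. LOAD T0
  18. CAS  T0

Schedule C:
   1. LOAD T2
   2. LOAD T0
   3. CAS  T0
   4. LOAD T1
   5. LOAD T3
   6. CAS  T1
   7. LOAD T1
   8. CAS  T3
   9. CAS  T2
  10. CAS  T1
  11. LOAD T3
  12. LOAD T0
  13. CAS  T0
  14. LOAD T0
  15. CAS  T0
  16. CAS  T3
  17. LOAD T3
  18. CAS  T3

Simulating candidate C:
[1] T2.load  rd  (counter 4, T2.r 4)
[2] T0.load  rd  (counter 4, T0.r 4)
[3] T0.cas  hit  (counter 5, T0.r 4)
[4] T1.load  rd  (counter 5, T1.r 5)
[5] T3.load  rd  (counter 5, T3.r 5)
[6] T1.cas  hit  (counter 6, T1.r 5)
[7] T1.load  rd  (counter 6, T1.r 6)
[8] T3.cas  miss  (counter 6, T3.r 5)
[9] T2.cas  miss  (counter 6, T2.r 4)
[10] T1.cas  hit  (counter 7, T1.r 6)
[11] T3.load  rd  (counter 7, T3.r 7)
[12] T0.load  rd  (counter 7, T0.r 7)
[13] T0.cas  hit  (counter 8, T0.r 7)
[14] T0.load  rd  (counter 8, T0.r 8)
[15] T0.cas  hit  (counter 9, T0.r 8)
[16] T3.cas  miss  (counter 9, T3.r 7)
[17] T3.load  rd  (counter 9, T3.r 9)
[18] T3.cas  hit  (counter 10, T3.r 9)

C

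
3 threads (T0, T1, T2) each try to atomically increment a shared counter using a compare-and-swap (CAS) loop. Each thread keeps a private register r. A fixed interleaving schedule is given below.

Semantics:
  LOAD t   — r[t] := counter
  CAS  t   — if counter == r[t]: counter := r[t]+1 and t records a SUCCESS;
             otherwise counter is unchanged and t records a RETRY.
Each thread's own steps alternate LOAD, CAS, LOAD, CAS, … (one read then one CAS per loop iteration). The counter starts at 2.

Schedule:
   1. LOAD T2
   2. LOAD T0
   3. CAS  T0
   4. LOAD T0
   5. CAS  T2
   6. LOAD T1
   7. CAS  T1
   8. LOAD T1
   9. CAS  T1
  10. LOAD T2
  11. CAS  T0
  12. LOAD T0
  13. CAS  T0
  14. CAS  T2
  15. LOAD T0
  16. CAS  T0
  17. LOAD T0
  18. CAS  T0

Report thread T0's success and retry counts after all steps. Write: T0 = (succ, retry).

T2 LOAD — after: cnt=2, r=2 — load
T0 LOAD — after: cnt=2, r=2 — load
T0 CAS — after: cnt=3, r=2 — ok
T0 LOAD — after: cnt=3, r=3 — load
T2 CAS — after: cnt=3, r=2 — retry
T1 LOAD — after: cnt=3, r=3 — load
T1 CAS — after: cnt=4, r=3 — ok
T1 LOAD — after: cnt=4, r=4 — load
T1 CAS — after: cnt=5, r=4 — ok
T2 LOAD — after: cnt=5, r=5 — load
T0 CAS — after: cnt=5, r=3 — retry
T0 LOAD — after: cnt=5, r=5 — load
T0 CAS — after: cnt=6, r=5 — ok
T2 CAS — after: cnt=6, r=5 — retry
T0 LOAD — after: cnt=6, r=6 — load
T0 CAS — after: cnt=7, r=6 — ok
T0 LOAD — after: cnt=7, r=7 — load
T0 CAS — after: cnt=8, r=7 — ok

T0 = (4, 1)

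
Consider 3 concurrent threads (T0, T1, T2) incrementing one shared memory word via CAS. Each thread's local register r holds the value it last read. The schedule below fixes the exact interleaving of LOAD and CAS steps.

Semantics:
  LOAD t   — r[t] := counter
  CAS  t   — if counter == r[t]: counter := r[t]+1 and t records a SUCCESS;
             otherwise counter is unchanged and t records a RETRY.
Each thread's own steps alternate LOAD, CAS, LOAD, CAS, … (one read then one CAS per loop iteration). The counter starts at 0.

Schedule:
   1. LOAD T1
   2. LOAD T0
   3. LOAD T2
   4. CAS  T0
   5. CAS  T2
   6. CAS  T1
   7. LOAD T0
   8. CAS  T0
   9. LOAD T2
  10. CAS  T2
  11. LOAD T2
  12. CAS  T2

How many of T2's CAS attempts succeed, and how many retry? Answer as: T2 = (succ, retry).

T2 = (2, 1)

1. LOAD T1 → mem=0 r[T1]=0 [LOAD]
2. LOAD T0 → mem=0 r[T0]=0 [LOAD]
3. LOAD T2 → mem=0 r[T2]=0 [LOAD]
4. CAS T0 → mem=1 r[T0]=0 [OK]
5. CAS T2 → mem=1 r[T2]=0 [RETRY]
6. CAS T1 → mem=1 r[T1]=0 [RETRY]
7. LOAD T0 → mem=1 r[T0]=1 [LOAD]
8. CAS T0 → mem=2 r[T0]=1 [OK]
9. LOAD T2 → mem=2 r[T2]=2 [LOAD]
10. CAS T2 → mem=3 r[T2]=2 [OK]
11. LOAD T2 → mem=3 r[T2]=3 [LOAD]
12. CAS T2 → mem=4 r[T2]=3 [OK]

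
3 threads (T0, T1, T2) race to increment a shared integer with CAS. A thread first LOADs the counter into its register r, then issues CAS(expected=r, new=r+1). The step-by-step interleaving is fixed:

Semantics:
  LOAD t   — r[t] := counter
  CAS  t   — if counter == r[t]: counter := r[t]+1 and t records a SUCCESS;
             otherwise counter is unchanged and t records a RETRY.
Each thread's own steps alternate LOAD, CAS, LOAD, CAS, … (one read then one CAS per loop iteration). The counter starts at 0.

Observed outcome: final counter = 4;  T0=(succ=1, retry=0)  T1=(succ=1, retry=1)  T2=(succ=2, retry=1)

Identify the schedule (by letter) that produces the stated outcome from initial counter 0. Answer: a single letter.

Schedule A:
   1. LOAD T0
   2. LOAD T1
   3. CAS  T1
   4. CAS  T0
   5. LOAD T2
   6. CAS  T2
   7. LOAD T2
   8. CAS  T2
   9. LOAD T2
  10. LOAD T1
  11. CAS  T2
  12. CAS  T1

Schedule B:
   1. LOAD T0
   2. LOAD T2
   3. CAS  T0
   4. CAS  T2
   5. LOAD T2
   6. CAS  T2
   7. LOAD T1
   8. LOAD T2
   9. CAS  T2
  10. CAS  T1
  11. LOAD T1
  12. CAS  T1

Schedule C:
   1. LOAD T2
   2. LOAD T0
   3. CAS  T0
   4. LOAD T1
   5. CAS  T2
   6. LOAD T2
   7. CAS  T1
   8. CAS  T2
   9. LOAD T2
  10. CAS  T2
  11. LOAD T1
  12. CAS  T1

Tracing schedule B:
#1 T0 reads 0
#2 T2 reads 0
#3 T0 CAS(0→1) writes; counter now 1
#4 T2 CAS(0→1) fails; counter now 1
#5 T2 reads 1
#6 T2 CAS(1→2) writes; counter now 2
#7 T1 reads 2
#8 T2 reads 2
#9 T2 CAS(2→3) writes; counter now 3
#10 T1 CAS(2→3) fails; counter now 3
#11 T1 reads 3
#12 T1 CAS(3→4) writes; counter now 4

B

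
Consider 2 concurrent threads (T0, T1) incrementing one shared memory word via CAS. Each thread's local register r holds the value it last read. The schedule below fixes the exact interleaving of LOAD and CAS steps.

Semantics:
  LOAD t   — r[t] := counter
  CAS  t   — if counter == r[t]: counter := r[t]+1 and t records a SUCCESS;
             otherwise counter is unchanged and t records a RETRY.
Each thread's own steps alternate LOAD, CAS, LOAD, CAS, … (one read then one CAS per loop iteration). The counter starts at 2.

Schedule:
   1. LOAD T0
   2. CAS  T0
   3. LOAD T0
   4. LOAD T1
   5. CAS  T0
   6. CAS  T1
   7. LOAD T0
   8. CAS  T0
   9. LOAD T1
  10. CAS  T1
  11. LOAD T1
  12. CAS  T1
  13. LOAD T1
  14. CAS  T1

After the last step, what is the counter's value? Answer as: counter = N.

counter = 8

#1 T0 reads 2
#2 T0 CAS(2→3) writes; counter now 3
#3 T0 reads 3
#4 T1 reads 3
#5 T0 CAS(3→4) writes; counter now 4
#6 T1 CAS(3→4) fails; counter now 4
#7 T0 reads 4
#8 T0 CAS(4→5) writes; counter now 5
#9 T1 reads 5
#10 T1 CAS(5→6) writes; counter now 6
#11 T1 reads 6
#12 T1 CAS(6→7) writes; counter now 7
#13 T1 reads 7
#14 T1 CAS(7→8) writes; counter now 8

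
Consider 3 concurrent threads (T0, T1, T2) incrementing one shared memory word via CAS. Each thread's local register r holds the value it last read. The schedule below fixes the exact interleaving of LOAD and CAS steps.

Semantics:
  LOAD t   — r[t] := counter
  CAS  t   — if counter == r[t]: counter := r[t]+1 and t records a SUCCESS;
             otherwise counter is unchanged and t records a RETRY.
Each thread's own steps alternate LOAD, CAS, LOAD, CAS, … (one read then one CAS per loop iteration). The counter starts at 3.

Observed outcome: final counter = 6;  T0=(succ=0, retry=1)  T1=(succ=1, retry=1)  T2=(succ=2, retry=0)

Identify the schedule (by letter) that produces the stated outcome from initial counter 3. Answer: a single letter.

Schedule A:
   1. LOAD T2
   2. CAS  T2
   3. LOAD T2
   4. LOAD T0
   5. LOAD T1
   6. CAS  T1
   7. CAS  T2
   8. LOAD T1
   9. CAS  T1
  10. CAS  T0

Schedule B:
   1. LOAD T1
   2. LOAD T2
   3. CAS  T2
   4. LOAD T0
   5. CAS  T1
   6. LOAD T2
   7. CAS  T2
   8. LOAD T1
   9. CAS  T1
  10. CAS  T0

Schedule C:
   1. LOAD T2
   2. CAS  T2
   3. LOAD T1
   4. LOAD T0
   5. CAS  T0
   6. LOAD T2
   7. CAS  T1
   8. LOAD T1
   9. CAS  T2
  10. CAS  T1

Run B:
#1 T1 reads 3
#2 T2 reads 3
#3 T2 CAS(3→4) writes; counter now 4
#4 T0 reads 4
#5 T1 CAS(3→4) fails; counter now 4
#6 T2 reads 4
#7 T2 CAS(4→5) writes; counter now 5
#8 T1 reads 5
#9 T1 CAS(5→6) writes; counter now 6
#10 T0 CAS(4→5) fails; counter now 6

B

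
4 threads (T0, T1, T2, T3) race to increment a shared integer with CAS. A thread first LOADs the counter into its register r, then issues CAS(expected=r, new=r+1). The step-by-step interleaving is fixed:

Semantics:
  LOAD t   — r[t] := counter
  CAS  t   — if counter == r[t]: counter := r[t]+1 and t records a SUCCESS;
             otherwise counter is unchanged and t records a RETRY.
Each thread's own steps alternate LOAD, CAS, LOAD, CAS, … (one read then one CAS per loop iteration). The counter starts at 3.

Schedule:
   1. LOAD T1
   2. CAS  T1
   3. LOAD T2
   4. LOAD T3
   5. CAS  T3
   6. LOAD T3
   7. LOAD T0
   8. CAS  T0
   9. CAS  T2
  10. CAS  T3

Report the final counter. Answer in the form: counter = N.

step 1: T1 LOAD ⇒ load; ctr=3 reg=3
step 2: T1 CAS ⇒ ok; ctr=4 reg=3
step 3: T2 LOAD ⇒ load; ctr=4 reg=4
step 4: T3 LOAD ⇒ load; ctr=4 reg=4
step 5: T3 CAS ⇒ ok; ctr=5 reg=4
step 6: T3 LOAD ⇒ load; ctr=5 reg=5
step 7: T0 LOAD ⇒ load; ctr=5 reg=5
step 8: T0 CAS ⇒ ok; ctr=6 reg=5
step 9: T2 CAS ⇒ retry; ctr=6 reg=4
step 10: T3 CAS ⇒ retry; ctr=6 reg=5

counter = 6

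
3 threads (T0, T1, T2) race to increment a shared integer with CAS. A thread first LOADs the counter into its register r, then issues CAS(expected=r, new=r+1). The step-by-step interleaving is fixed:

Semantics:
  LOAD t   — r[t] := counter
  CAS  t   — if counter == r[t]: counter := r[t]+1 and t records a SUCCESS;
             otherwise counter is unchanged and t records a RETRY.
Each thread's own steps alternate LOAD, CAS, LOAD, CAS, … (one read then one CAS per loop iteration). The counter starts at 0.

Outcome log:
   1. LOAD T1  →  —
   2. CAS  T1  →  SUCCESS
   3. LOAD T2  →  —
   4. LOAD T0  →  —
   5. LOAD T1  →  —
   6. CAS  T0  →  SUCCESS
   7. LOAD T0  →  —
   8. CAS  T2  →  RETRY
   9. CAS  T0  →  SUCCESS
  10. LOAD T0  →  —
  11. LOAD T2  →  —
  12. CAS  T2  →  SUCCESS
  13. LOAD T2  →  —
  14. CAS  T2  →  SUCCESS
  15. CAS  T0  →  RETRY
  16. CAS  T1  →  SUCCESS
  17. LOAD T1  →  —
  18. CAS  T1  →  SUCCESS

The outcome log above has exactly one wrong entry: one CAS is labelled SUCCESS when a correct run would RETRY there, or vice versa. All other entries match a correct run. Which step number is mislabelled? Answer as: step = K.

step = 16

Re-executing:
[1] T1.load  rd  (counter 0, T1.r 0)
[2] T1.cas  hit  (counter 1, T1.r 0)
[3] T2.load  rd  (counter 1, T2.r 1)
[4] T0.load  rd  (counter 1, T0.r 1)
[5] T1.load  rd  (counter 1, T1.r 1)
[6] T0.cas  hit  (counter 2, T0.r 1)
[7] T0.load  rd  (counter 2, T0.r 2)
[8] T2.cas  miss  (counter 2, T2.r 1)
[9] T0.cas  hit  (counter 3, T0.r 2)
[10] T0.load  rd  (counter 3, T0.r 3)
[11] T2.load  rd  (counter 3, T2.r 3)
[12] T2.cas  hit  (counter 4, T2.r 3)
[13] T2.load  rd  (counter 4, T2.r 4)
[14] T2.cas  hit  (counter 5, T2.r 4)
[15] T0.cas  miss  (counter 5, T0.r 3)
[16] T1.cas  miss  (counter 5, T1.r 1)
[17] T1.load  rd  (counter 5, T1.r 5)
[18] T1.cas  hit  (counter 6, T1.r 5)
Mismatch at 16.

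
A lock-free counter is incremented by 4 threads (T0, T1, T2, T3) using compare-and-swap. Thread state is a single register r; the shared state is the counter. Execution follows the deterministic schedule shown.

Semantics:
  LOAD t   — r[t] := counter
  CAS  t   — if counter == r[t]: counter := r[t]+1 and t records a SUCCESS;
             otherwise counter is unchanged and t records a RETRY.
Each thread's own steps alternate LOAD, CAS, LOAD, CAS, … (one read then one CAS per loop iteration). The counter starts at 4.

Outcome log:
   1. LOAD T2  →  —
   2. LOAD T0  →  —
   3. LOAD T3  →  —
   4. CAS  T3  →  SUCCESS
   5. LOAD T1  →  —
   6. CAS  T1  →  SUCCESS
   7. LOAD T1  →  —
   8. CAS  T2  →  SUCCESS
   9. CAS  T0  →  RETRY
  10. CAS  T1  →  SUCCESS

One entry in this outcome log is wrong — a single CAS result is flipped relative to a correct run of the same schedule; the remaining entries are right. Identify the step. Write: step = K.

step = 8

Correct run:
   1) LOAD T2:  M=4  r_T2=4
   2) LOAD T0:  M=4  r_T0=4
   3) LOAD T3:  M=4  r_T3=4
   4) CAS  T3:  M=5  r_T3=4 ✓
   5) LOAD T1:  M=5  r_T1=5
   6) CAS  T1:  M=6  r_T1=5 ✓
   7) LOAD T1:  M=6  r_T1=6
   8) CAS  T2:  M=6  r_T2=4 ✗
   9) CAS  T0:  M=6  r_T0=4 ✗
  10) CAS  T1:  M=7  r_T1=6 ✓
Flip is step 8.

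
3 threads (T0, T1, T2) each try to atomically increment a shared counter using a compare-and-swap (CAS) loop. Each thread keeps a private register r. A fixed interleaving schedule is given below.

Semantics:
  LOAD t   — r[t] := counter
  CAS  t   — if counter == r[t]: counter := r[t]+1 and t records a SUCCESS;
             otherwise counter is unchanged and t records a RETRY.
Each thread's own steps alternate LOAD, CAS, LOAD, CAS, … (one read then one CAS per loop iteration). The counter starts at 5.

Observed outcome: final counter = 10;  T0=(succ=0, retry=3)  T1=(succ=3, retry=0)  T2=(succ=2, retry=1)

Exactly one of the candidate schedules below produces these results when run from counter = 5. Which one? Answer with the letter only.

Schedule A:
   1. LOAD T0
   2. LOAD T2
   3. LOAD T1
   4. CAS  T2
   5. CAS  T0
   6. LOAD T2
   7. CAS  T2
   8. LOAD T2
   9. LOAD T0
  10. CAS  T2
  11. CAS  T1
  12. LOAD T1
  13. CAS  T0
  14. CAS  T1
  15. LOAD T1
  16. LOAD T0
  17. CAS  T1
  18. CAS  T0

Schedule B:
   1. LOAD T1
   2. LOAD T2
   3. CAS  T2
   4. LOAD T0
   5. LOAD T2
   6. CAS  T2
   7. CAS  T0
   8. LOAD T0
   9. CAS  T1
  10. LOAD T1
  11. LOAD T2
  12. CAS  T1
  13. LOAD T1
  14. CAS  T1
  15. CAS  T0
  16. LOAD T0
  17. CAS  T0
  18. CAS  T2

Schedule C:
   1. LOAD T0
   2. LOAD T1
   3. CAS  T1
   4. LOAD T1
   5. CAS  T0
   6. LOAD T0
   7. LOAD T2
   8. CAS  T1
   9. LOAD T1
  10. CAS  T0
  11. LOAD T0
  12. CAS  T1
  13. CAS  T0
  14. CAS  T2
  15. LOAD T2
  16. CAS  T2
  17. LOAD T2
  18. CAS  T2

C

Tracing schedule C:
   1) LOAD T0:  M=5  r_T0=5
   2) LOAD T1:  M=5  r_T1=5
   3) CAS  T1:  M=6  r_T1=5 ✓
   4) LOAD T1:  M=6  r_T1=6
   5) CAS  T0:  M=6  r_T0=5 ✗
   6) LOAD T0:  M=6  r_T0=6
   7) LOAD T2:  M=6  r_T2=6
   8) CAS  T1:  M=7  r_T1=6 ✓
   9) LOAD T1:  M=7  r_T1=7
  10) CAS  T0:  M=7  r_T0=6 ✗
  11) LOAD T0:  M=7  r_T0=7
  12) CAS  T1:  M=8  r_T1=7 ✓
  13) CAS  T0:  M=8  r_T0=7 ✗
  14) CAS  T2:  M=8  r_T2=6 ✗
  15) LOAD T2:  M=8  r_T2=8
  16) CAS  T2:  M=9  r_T2=8 ✓
  17) LOAD T2:  M=9  r_T2=9
  18) CAS  T2:  M=10  r_T2=9 ✓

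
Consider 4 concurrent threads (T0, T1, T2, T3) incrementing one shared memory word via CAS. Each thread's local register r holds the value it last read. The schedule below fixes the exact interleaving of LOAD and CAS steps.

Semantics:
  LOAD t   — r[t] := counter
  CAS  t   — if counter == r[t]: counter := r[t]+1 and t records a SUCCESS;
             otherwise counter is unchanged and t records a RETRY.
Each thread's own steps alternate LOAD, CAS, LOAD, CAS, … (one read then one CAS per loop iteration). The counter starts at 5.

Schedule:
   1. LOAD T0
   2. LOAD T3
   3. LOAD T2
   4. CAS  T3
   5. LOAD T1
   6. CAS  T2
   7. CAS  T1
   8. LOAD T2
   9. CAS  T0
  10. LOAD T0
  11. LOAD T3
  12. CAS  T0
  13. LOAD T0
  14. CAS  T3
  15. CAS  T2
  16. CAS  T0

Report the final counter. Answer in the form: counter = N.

counter = 9

#1 T0 reads 5
#2 T3 reads 5
#3 T2 reads 5
#4 T3 CAS(5→6) writes; counter now 6
#5 T1 reads 6
#6 T2 CAS(5→6) fails; counter now 6
#7 T1 CAS(6→7) writes; counter now 7
#8 T2 reads 7
#9 T0 CAS(5→6) fails; counter now 7
#10 T0 reads 7
#11 T3 reads 7
#12 T0 CAS(7→8) writes; counter now 8
#13 T0 reads 8
#14 T3 CAS(7→8) fails; counter now 8
#15 T2 CAS(7→8) fails; counter now 8
#16 T0 CAS(8→9) writes; counter now 9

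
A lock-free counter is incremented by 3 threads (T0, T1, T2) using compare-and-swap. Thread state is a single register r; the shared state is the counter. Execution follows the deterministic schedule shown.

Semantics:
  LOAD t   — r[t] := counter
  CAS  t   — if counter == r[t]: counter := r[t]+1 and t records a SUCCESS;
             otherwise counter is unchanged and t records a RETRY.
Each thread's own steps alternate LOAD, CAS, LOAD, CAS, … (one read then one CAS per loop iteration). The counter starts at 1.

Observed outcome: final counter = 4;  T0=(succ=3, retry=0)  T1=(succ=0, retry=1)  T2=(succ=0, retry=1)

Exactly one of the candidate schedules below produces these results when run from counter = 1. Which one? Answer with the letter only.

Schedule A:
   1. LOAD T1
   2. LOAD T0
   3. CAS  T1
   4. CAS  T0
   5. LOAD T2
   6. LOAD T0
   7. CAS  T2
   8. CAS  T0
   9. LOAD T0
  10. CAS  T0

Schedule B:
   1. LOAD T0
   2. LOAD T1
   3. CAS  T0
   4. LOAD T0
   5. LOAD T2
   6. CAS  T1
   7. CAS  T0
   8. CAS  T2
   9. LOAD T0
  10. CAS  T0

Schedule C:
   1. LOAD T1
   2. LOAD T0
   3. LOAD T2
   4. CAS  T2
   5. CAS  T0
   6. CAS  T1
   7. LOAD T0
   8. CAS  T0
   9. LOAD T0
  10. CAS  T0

B

Run B:
step 1: T0 LOAD ⇒ load; ctr=1 reg=1
step 2: T1 LOAD ⇒ load; ctr=1 reg=1
step 3: T0 CAS ⇒ ok; ctr=2 reg=1
step 4: T0 LOAD ⇒ load; ctr=2 reg=2
step 5: T2 LOAD ⇒ load; ctr=2 reg=2
step 6: T1 CAS ⇒ retry; ctr=2 reg=1
step 7: T0 CAS ⇒ ok; ctr=3 reg=2
step 8: T2 CAS ⇒ retry; ctr=3 reg=2
step 9: T0 LOAD ⇒ load; ctr=3 reg=3
step 10: T0 CAS ⇒ ok; ctr=4 reg=3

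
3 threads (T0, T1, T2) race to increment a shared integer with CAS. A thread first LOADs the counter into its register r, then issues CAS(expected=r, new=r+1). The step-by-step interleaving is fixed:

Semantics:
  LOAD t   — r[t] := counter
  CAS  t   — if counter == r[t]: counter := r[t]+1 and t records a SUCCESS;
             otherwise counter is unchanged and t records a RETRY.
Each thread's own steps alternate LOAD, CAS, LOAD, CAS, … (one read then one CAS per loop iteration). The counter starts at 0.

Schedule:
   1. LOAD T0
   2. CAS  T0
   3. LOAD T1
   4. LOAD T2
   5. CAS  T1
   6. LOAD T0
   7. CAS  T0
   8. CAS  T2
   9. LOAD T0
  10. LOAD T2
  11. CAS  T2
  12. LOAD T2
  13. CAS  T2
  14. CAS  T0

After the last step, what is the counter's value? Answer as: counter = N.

T0 LOAD — after: cnt=0, r=0 — load
T0 CAS — after: cnt=1, r=0 — ok
T1 LOAD — after: cnt=1, r=1 — load
T2 LOAD — after: cnt=1, r=1 — load
T1 CAS — after: cnt=2, r=1 — ok
T0 LOAD — after: cnt=2, r=2 — load
T0 CAS — after: cnt=3, r=2 — ok
T2 CAS — after: cnt=3, r=1 — retry
T0 LOAD — after: cnt=3, r=3 — load
T2 LOAD — after: cnt=3, r=3 — load
T2 CAS — after: cnt=4, r=3 — ok
T2 LOAD — after: cnt=4, r=4 — load
T2 CAS — after: cnt=5, r=4 — ok
T0 CAS — after: cnt=5, r=3 — retry

counter = 5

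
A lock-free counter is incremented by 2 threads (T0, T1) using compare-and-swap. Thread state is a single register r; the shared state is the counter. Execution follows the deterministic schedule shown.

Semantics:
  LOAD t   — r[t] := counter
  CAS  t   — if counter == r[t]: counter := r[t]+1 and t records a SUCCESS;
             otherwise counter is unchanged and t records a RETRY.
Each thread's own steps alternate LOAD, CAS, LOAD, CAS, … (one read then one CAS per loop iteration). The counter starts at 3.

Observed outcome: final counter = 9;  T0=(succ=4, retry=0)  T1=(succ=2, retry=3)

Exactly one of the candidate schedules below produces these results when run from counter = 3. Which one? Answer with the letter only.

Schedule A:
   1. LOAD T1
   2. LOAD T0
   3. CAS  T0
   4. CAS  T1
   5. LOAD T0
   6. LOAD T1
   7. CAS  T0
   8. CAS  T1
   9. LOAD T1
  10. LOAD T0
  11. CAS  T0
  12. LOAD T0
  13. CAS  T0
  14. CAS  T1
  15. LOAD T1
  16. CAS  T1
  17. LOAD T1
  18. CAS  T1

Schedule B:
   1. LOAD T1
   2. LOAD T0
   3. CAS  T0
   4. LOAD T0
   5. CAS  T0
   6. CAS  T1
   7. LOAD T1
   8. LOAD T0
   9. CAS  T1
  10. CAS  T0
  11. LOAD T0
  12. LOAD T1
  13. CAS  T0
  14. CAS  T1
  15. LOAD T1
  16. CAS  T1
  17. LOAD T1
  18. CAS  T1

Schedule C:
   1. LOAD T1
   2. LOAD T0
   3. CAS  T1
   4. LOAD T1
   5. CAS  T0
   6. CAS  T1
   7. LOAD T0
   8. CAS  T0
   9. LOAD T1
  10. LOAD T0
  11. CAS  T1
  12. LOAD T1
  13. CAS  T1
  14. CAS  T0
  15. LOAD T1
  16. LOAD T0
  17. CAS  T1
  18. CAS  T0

Tracing schedule A:
[1] T1.load  rd  (counter 3, T1.r 3)
[2] T0.load  rd  (counter 3, T0.r 3)
[3] T0.cas  hit  (counter 4, T0.r 3)
[4] T1.cas  miss  (counter 4, T1.r 3)
[5] T0.load  rd  (counter 4, T0.r 4)
[6] T1.load  rd  (counter 4, T1.r 4)
[7] T0.cas  hit  (counter 5, T0.r 4)
[8] T1.cas  miss  (counter 5, T1.r 4)
[9] T1.load  rd  (counter 5, T1.r 5)
[10] T0.load  rd  (counter 5, T0.r 5)
[11] T0.cas  hit  (counter 6, T0.r 5)
[12] T0.load  rd  (counter 6, T0.r 6)
[13] T0.cas  hit  (counter 7, T0.r 6)
[14] T1.cas  miss  (counter 7, T1.r 5)
[15] T1.load  rd  (counter 7, T1.r 7)
[16] T1.cas  hit  (counter 8, T1.r 7)
[17] T1.load  rd  (counter 8, T1.r 8)
[18] T1.cas  hit  (counter 9, T1.r 8)

A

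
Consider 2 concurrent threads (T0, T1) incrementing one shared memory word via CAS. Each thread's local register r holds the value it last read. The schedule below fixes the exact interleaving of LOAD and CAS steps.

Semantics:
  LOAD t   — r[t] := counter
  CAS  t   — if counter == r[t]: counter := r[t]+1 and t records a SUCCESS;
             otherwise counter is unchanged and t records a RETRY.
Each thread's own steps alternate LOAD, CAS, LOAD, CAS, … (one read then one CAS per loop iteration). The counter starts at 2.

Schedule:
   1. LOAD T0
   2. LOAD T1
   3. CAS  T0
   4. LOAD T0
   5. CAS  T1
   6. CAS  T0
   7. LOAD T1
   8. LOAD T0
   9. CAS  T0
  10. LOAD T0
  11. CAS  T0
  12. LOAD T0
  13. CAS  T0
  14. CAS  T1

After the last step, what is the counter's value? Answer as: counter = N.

T0 LOAD — after: cnt=2, r=2 — load
T1 LOAD — after: cnt=2, r=2 — load
T0 CAS — after: cnt=3, r=2 — ok
T0 LOAD — after: cnt=3, r=3 — load
T1 CAS — after: cnt=3, r=2 — retry
T0 CAS — after: cnt=4, r=3 — ok
T1 LOAD — after: cnt=4, r=4 — load
T0 LOAD — after: cnt=4, r=4 — load
T0 CAS — after: cnt=5, r=4 — ok
T0 LOAD — after: cnt=5, r=5 — load
T0 CAS — after: cnt=6, r=5 — ok
T0 LOAD — after: cnt=6, r=6 — load
T0 CAS — after: cnt=7, r=6 — ok
T1 CAS — after: cnt=7, r=4 — retry

counter = 7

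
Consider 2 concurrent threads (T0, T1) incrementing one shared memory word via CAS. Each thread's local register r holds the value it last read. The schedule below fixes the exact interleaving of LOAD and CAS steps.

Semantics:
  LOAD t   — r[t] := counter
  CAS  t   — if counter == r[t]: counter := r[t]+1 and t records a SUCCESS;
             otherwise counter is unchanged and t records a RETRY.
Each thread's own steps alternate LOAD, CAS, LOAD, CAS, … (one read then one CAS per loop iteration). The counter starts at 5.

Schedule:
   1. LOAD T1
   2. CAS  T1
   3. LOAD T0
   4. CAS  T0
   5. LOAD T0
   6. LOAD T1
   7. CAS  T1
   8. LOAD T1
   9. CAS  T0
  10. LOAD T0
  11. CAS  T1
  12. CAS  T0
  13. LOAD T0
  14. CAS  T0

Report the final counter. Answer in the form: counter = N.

#1 T1 reads 5
#2 T1 CAS(5→6) writes; counter now 6
#3 T0 reads 6
#4 T0 CAS(6→7) writes; counter now 7
#5 T0 reads 7
#6 T1 reads 7
#7 T1 CAS(7→8) writes; counter now 8
#8 T1 reads 8
#9 T0 CAS(7→8) fails; counter now 8
#10 T0 reads 8
#11 T1 CAS(8→9) writes; counter now 9
#12 T0 CAS(8→9) fails; counter now 9
#13 T0 reads 9
#14 T0 CAS(9→10) writes; counter now 10

counter = 10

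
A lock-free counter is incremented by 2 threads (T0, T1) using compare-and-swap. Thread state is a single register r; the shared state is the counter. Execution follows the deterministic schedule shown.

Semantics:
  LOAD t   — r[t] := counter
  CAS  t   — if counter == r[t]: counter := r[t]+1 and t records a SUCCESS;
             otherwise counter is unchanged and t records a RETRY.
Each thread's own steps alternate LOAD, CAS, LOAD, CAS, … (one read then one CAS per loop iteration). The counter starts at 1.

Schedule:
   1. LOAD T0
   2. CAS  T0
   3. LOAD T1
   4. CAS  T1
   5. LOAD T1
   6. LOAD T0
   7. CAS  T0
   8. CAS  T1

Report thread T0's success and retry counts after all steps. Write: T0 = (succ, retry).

1. LOAD T0 → mem=1 r[T0]=1 [LOAD]
2. CAS T0 → mem=2 r[T0]=1 [OK]
3. LOAD T1 → mem=2 r[T1]=2 [LOAD]
4. CAS T1 → mem=3 r[T1]=2 [OK]
5. LOAD T1 → mem=3 r[T1]=3 [LOAD]
6. LOAD T0 → mem=3 r[T0]=3 [LOAD]
7. CAS T0 → mem=4 r[T0]=3 [OK]
8. CAS T1 → mem=4 r[T1]=3 [RETRY]

T0 = (2, 0)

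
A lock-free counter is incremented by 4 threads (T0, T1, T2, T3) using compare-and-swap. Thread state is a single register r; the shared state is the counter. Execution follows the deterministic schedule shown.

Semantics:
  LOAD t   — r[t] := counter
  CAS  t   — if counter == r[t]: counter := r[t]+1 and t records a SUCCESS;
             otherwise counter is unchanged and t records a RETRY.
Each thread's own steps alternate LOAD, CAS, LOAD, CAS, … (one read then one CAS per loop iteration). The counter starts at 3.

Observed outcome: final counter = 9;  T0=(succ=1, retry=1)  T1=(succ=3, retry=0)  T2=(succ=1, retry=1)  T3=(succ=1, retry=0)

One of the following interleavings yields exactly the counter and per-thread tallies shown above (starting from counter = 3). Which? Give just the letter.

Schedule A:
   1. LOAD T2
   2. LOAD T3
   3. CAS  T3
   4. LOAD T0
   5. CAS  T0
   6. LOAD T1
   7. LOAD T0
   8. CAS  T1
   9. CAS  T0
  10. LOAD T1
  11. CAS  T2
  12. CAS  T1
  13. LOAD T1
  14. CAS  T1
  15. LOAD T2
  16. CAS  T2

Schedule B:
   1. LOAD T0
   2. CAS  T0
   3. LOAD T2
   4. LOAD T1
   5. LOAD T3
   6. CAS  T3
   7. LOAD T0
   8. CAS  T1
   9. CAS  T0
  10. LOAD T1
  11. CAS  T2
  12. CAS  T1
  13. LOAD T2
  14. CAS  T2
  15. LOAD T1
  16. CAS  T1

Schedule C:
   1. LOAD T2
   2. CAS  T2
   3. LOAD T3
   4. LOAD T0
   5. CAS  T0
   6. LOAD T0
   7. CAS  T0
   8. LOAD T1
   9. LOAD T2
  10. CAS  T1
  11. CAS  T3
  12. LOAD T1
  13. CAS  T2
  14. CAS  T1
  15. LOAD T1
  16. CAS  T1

Run A:
T2 LOAD — after: cnt=3, r=3 — load
T3 LOAD — after: cnt=3, r=3 — load
T3 CAS — after: cnt=4, r=3 — ok
T0 LOAD — after: cnt=4, r=4 — load
T0 CAS — after: cnt=5, r=4 — ok
T1 LOAD — after: cnt=5, r=5 — load
T0 LOAD — after: cnt=5, r=5 — load
T1 CAS — after: cnt=6, r=5 — ok
T0 CAS — after: cnt=6, r=5 — retry
T1 LOAD — after: cnt=6, r=6 — load
T2 CAS — after: cnt=6, r=3 — retry
T1 CAS — after: cnt=7, r=6 — ok
T1 LOAD — after: cnt=7, r=7 — load
T1 CAS — after: cnt=8, r=7 — ok
T2 LOAD — after: cnt=8, r=8 — load
T2 CAS — after: cnt=9, r=8 — ok

A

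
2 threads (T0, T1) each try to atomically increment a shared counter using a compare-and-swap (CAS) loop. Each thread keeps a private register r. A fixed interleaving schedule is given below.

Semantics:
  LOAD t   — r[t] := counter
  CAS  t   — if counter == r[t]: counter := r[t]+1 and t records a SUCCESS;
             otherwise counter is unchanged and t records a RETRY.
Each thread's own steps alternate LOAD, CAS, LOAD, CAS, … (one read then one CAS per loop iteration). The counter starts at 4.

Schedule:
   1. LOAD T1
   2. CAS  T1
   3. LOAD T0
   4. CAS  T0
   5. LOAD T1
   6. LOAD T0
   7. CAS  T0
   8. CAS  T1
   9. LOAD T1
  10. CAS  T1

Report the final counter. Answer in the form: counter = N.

#1 T1 reads 4
#2 T1 CAS(4→5) writes; counter now 5
#3 T0 reads 5
#4 T0 CAS(5→6) writes; counter now 6
#5 T1 reads 6
#6 T0 reads 6
#7 T0 CAS(6→7) writes; counter now 7
#8 T1 CAS(6→7) fails; counter now 7
#9 T1 reads 7
#10 T1 CAS(7→8) writes; counter now 8

counter = 8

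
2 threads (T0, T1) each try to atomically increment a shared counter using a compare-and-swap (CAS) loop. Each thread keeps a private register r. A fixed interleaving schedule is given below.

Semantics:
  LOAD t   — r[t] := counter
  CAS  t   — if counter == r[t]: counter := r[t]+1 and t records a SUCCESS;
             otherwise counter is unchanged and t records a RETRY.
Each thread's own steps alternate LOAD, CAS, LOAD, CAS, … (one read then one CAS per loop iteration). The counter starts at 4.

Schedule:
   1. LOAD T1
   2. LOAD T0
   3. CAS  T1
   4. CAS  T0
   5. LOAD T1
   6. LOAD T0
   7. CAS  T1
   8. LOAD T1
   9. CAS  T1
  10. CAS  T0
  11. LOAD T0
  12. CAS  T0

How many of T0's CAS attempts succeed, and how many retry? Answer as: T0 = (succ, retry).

1. LOAD T1 → mem=4 r[T1]=4 [LOAD]
2. LOAD T0 → mem=4 r[T0]=4 [LOAD]
3. CAS T1 → mem=5 r[T1]=4 [OK]
4. CAS T0 → mem=5 r[T0]=4 [RETRY]
5. LOAD T1 → mem=5 r[T1]=5 [LOAD]
6. LOAD T0 → mem=5 r[T0]=5 [LOAD]
7. CAS T1 → mem=6 r[T1]=5 [OK]
8. LOAD T1 → mem=6 r[T1]=6 [LOAD]
9. CAS T1 → mem=7 r[T1]=6 [OK]
10. CAS T0 → mem=7 r[T0]=5 [RETRY]
11. LOAD T0 → mem=7 r[T0]=7 [LOAD]
12. CAS T0 → mem=8 r[T0]=7 [OK]

T0 = (1, 2)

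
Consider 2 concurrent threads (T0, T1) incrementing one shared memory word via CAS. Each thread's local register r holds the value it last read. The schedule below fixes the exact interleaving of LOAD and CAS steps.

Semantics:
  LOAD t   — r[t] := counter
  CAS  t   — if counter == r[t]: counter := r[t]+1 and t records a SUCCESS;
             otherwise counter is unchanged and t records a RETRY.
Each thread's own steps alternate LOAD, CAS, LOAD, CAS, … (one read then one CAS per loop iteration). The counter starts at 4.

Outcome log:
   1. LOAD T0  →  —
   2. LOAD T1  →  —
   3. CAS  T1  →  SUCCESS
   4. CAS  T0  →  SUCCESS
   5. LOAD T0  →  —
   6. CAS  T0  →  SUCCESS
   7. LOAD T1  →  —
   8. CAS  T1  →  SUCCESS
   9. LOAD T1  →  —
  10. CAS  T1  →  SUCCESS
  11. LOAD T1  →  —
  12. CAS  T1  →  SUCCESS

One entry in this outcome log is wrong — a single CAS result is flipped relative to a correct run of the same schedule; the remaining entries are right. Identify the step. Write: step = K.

Correct run:
[1] T0.load  rd  (counter 4, T0.r 4)
[2] T1.load  rd  (counter 4, T1.r 4)
[3] T1.cas  hit  (counter 5, T1.r 4)
[4] T0.cas  miss  (counter 5, T0.r 4)
[5] T0.load  rd  (counter 5, T0.r 5)
[6] T0.cas  hit  (counter 6, T0.r 5)
[7] T1.load  rd  (counter 6, T1.r 6)
[8] T1.cas  hit  (counter 7, T1.r 6)
[9] T1.load  rd  (counter 7, T1.r 7)
[10] T1.cas  hit  (counter 8, T1.r 7)
[11] T1.load  rd  (counter 8, T1.r 8)
[12] T1.cas  hit  (counter 9, T1.r 8)
Log disagrees first at step 4.

step = 4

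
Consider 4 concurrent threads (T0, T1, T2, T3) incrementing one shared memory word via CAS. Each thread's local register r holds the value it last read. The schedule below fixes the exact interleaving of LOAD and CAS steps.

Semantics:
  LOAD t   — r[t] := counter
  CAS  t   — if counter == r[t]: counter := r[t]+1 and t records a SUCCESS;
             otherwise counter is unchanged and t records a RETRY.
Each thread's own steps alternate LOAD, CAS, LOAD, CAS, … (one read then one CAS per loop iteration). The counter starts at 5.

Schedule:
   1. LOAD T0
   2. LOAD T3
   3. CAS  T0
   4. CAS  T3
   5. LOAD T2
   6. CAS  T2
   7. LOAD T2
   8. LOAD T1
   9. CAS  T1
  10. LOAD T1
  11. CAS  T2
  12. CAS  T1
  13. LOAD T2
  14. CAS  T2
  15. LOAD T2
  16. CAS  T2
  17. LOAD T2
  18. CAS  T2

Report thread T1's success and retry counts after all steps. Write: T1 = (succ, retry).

[1] T0.load  rd  (counter 5, T0.r 5)
[2] T3.load  rd  (counter 5, T3.r 5)
[3] T0.cas  hit  (counter 6, T0.r 5)
[4] T3.cas  miss  (counter 6, T3.r 5)
[5] T2.load  rd  (counter 6, T2.r 6)
[6] T2.cas  hit  (counter 7, T2.r 6)
[7] T2.load  rd  (counter 7, T2.r 7)
[8] T1.load  rd  (counter 7, T1.r 7)
[9] T1.cas  hit  (counter 8, T1.r 7)
[10] T1.load  rd  (counter 8, T1.r 8)
[11] T2.cas  miss  (counter 8, T2.r 7)
[12] T1.cas  hit  (counter 9, T1.r 8)
[13] T2.load  rd  (counter 9, T2.r 9)
[14] T2.cas  hit  (counter 10, T2.r 9)
[15] T2.load  rd  (counter 10, T2.r 10)
[16] T2.cas  hit  (counter 11, T2.r 10)
[17] T2.load  rd  (counter 11, T2.r 11)
[18] T2.cas  hit  (counter 12, T2.r 11)

T1 = (2, 0)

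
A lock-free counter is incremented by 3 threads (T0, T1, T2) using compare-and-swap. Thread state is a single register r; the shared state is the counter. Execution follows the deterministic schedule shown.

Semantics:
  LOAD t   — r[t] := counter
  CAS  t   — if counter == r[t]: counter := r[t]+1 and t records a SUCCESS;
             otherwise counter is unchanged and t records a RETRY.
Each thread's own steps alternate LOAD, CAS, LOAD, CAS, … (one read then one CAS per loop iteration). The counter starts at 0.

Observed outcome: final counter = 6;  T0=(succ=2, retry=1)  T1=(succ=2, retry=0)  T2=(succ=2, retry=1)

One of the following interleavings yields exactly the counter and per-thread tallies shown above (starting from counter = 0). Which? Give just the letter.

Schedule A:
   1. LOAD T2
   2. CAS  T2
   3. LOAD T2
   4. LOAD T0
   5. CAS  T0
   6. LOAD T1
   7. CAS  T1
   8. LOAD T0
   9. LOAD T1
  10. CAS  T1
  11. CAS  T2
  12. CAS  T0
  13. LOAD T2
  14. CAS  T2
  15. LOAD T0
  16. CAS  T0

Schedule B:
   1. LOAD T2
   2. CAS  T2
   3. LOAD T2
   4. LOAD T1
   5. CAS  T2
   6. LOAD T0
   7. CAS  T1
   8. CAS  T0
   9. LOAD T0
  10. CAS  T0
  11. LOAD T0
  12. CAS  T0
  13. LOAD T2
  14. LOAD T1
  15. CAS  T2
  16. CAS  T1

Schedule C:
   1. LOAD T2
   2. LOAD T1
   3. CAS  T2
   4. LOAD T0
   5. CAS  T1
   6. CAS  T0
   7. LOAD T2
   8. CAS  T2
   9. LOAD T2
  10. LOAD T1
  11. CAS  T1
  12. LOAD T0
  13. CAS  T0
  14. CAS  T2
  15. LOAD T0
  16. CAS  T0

Run A:
#1 T2 reads 0
#2 T2 CAS(0→1) writes; counter now 1
#3 T2 reads 1
#4 T0 reads 1
#5 T0 CAS(1→2) writes; counter now 2
#6 T1 reads 2
#7 T1 CAS(2→3) writes; counter now 3
#8 T0 reads 3
#9 T1 reads 3
#10 T1 CAS(3→4) writes; counter now 4
#11 T2 CAS(1→2) fails; counter now 4
#12 T0 CAS(3→4) fails; counter now 4
#13 T2 reads 4
#14 T2 CAS(4→5) writes; counter now 5
#15 T0 reads 5
#16 T0 CAS(5→6) writes; counter now 6

A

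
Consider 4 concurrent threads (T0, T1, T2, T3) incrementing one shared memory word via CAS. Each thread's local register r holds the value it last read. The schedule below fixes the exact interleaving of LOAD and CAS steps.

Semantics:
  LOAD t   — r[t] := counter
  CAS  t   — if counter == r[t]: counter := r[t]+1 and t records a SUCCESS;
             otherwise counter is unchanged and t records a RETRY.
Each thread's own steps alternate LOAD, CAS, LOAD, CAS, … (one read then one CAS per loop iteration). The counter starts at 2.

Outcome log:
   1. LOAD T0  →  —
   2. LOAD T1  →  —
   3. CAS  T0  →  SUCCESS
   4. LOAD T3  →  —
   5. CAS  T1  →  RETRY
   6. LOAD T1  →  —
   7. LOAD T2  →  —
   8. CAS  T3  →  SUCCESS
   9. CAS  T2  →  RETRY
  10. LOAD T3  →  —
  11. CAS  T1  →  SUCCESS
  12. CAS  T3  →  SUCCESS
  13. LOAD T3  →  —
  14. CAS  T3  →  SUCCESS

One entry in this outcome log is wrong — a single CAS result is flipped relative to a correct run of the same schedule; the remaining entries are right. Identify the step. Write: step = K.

step = 11

Reference trace:
   1) LOAD T0:  M=2  r_T0=2
   2) LOAD T1:  M=2  r_T1=2
   3) CAS  T0:  M=3  r_T0=2 ✓
   4) LOAD T3:  M=3  r_T3=3
   5) CAS  T1:  M=3  r_T1=2 ✗
   6) LOAD T1:  M=3  r_T1=3
   7) LOAD T2:  M=3  r_T2=3
   8) CAS  T3:  M=4  r_T3=3 ✓
   9) CAS  T2:  M=4  r_T2=3 ✗
  10) LOAD T3:  M=4  r_T3=4
  11) CAS  T1:  M=4  r_T1=3 ✗
  12) CAS  T3:  M=5  r_T3=4 ✓
  13) LOAD T3:  M=5  r_T3=5
  14) CAS  T3:  M=6  r_T3=5 ✓
Log disagrees first at step 11.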